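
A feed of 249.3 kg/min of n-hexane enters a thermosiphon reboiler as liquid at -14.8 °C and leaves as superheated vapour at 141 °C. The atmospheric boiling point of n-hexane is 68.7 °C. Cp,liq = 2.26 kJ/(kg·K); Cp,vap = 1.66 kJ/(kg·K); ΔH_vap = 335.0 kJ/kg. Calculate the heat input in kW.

Q = 2670 kW

liquid -14.8→68.7 °C: 188.71 kJ/kg
vaporisation at 68.7 °C: 335 kJ/kg
vapour 68.7→141 °C: 120.02 kJ/kg
Δh = 188.71 + 335 + 120.02 = 643.73 kJ/kg
Q = ṁ·Δh = 249.3 kg/min × 643.73 kJ/kg = 160480 kJ/min
|Q| = 2674.7 kW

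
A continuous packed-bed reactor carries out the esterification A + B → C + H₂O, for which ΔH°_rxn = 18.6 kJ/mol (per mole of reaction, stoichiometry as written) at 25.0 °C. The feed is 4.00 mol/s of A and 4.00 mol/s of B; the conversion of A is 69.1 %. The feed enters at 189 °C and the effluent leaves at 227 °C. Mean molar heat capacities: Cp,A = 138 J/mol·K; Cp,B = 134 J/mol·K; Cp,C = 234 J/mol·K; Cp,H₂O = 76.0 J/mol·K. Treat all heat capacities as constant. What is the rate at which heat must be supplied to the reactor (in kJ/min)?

Extent of reaction ξ = 0.691 × 4.00 = 2.764 mol/s
Reaction term: ξ·ΔH°_rxn = 2.764 × 18.6 = 51.41 kJ/s
Sensible, feed 189→25 °C: -178.43 kJ/s
Outlet flows (mol/s): A 1.236, B 1.236, C 2.764, H₂O 2.764
Sensible, products 25→227 °C: 240.99 kJ/s
Q = ΔH = 113.97 kJ/s = 113.97 kW
Heat supplied = 6838.3 kJ/min

Q_in = 6840 kJ/min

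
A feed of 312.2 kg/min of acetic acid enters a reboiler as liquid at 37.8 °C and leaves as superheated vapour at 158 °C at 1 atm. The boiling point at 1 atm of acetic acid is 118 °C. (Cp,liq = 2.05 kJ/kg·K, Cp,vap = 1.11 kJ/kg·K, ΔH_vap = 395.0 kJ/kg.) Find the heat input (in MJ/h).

Q = 11300 MJ/h

liquid 37.8→118 °C: 164.41 kJ/kg
vaporisation at 118 °C: 395 kJ/kg
vapour 118→158 °C: 44.4 kJ/kg
Δh = 164.41 + 395 + 44.4 = 603.81 kJ/kg
Q = ṁ·Δh = 312.2 kg/min × 603.81 kJ/kg = 188510 kJ/min
|Q| = 3141.8 kW = 11311 MJ/h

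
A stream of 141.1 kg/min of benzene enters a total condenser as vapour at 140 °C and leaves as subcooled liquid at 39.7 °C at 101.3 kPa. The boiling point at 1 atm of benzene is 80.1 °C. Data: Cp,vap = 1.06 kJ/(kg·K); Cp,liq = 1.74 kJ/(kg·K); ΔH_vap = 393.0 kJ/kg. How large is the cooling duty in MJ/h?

vapour 140→80.1 °C: -63.494 kJ/kg
condensation at 80.1 °C: -393 kJ/kg
liquid 80.1→39.7 °C: -70.296 kJ/kg
Δh = -63.494 + -393 + -70.296 = -526.79 kJ/kg
Q = ṁ·Δh = 141.1 kg/min × -526.79 kJ/kg = -74330 kJ/min
|Q| = 1238.8 kW = 4459.8 MJ/h

Q_c = 4460 MJ/h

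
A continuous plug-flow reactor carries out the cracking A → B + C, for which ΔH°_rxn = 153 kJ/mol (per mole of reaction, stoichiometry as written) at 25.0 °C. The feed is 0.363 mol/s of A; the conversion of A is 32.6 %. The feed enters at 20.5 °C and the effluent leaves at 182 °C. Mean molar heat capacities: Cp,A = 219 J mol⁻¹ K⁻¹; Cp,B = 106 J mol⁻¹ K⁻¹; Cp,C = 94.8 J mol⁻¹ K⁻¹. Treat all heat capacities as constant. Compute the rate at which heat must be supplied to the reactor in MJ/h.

Q_in = 110 MJ/h

Extent of reaction ξ = 0.326 × 0.363 = 0.11834 mol/s
Reaction term: ξ·ΔH°_rxn = 0.11834 × 153 = 18.106 kJ/s
Sensible, feed 20.5→25 °C: 0.35774 kJ/s
Outlet flows (mol/s): A 0.24466, B 0.11834, C 0.11834
Sensible, products 25→182 °C: 12.143 kJ/s
Q = ΔH = 30.606 kJ/s = 30.606 kW
Heat supplied = 110.18 MJ/h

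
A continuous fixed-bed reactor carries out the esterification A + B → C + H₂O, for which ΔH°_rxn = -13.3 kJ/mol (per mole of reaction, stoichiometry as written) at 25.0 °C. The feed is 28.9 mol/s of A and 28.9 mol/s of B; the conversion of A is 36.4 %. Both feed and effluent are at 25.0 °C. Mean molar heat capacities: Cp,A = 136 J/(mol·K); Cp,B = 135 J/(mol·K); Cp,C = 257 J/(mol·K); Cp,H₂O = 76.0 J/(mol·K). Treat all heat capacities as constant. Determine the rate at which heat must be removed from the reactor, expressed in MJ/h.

Extent of reaction ξ = 0.364 × 28.9 = 10.52 mol/s
Reaction term: ξ·ΔH°_rxn = 10.52 × -13.3 = -139.91 kJ/s
Q = ΔH = -139.91 kJ/s = -139.91 kW
Heat removed = 503.68 MJ/h

Q_out = 504 MJ/h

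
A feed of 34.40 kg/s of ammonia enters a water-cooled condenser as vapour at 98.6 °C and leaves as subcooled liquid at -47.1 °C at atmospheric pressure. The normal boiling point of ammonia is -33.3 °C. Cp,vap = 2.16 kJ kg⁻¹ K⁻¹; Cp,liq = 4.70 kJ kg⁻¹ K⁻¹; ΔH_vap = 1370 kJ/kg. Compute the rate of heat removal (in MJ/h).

Q_c = 213000 MJ/h

vapour 98.6→-33.3 °C: -284.9 kJ/kg
condensation at -33.3 °C: -1370 kJ/kg
liquid -33.3→-47.1 °C: -64.86 kJ/kg
Δh = -284.9 + -1370 + -64.86 = -1719.8 kJ/kg
Q = ṁ·Δh = 34.40 kg/s × -1719.8 kJ/kg = -59160 kJ/s
|Q| = 59160 kW = 212980 MJ/h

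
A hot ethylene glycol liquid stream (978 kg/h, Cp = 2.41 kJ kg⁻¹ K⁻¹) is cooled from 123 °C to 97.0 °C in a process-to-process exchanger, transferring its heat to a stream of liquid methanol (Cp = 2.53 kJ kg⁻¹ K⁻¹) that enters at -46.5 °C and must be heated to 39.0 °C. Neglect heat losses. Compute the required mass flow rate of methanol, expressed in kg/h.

ṁ_c = 283 kg/h

Heat released by hot stream: Q = 978 × 2.41 × (123 − 97.0) = 61281 kJ/h
Energy balance on cold side (adiabatic exchanger): Q = ṁ_c·Cp_c·(T_c,out − T_c,in)
ṁ_c = 61281 / [2.53 × (39.0 − -46.5)] = 283.3 kg/h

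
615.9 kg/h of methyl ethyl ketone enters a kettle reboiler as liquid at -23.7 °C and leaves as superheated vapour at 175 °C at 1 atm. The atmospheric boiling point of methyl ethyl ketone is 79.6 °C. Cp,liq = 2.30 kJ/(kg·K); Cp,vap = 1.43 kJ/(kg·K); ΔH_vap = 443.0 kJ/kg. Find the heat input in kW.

liquid -23.7→79.6 °C: 237.59 kJ/kg
vaporisation at 79.6 °C: 443 kJ/kg
vapour 79.6→175 °C: 136.42 kJ/kg
Δh = 237.59 + 443 + 136.42 = 817.01 kJ/kg
Q = ṁ·Δh = 615.9 kg/h × 817.01 kJ/kg = 503200 kJ/h
|Q| = 139.78 kW

Q = 140 kW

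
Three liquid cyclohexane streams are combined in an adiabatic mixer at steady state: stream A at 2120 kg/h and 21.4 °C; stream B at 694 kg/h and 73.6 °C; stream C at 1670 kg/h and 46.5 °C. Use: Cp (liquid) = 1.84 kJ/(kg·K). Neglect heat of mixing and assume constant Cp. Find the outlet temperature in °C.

T_out = 38.8 °C

Adiabatic, steady state ⇒ Σ ṁᵢCp,ᵢ(T_out − Tᵢ) = 0
Σ ṁᵢCp,ᵢTᵢ = 2120×1.84×21.4 + 694×1.84×73.6 + 1670×1.84×46.5 = 320350
Σ ṁᵢCp,ᵢ = 2120×1.84 + 694×1.84 + 1670×1.84 = 8250.6
T_out = 320350 / 8250.6 = 38.827 °C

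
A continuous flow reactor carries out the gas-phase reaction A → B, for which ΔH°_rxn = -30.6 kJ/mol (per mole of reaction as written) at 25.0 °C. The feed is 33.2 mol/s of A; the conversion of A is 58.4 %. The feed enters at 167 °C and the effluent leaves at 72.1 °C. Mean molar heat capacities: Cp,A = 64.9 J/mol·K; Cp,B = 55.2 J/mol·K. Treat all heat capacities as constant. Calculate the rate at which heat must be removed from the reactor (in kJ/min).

Extent of reaction ξ = 0.584 × 33.2 = 19.389 mol/s
Reaction term: ξ·ΔH°_rxn = 19.389 × -30.6 = -593.3 kJ/s
Sensible, feed 167→25 °C: -305.96 kJ/s
Outlet flows (mol/s): A 13.811, B 19.389
Sensible, products 25→72.1 °C: 92.627 kJ/s
Q = ΔH = -806.63 kJ/s = -806.63 kW
Heat removed = 48398 kJ/min

Q_out = 48400 kJ/min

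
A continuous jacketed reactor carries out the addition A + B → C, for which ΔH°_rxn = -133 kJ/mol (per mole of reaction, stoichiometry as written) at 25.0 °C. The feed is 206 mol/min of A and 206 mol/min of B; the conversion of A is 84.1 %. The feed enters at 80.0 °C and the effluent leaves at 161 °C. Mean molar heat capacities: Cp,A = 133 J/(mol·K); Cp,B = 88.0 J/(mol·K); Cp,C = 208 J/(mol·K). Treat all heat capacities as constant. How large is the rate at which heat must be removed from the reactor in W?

Q_out = 328000 W

Extent of reaction ξ = 0.841 × 206 = 173.25 mol/min
Reaction term: ξ·ΔH°_rxn = 173.25 × -133 = -23042 kJ/min
Sensible, feed 80.0→25 °C: -2503.9 kJ/min
Outlet flows (mol/min): A 32.754, B 32.754, C 173.25
Sensible, products 25→161 °C: 5885.2 kJ/min
Q = ΔH = -19660 kJ/min = -327.67 kW
Heat removed = 327670 W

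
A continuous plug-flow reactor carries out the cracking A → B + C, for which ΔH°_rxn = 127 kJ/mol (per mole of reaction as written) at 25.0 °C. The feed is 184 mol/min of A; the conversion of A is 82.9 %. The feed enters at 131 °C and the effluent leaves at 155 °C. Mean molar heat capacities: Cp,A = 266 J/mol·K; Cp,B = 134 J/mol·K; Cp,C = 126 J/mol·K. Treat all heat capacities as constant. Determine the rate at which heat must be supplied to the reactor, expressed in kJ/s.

Q_in = 340 kJ/s

Extent of reaction ξ = 0.829 × 184 = 152.54 mol/min
Reaction term: ξ·ΔH°_rxn = 152.54 × 127 = 19372 kJ/min
Sensible, feed 131→25 °C: -5188.1 kJ/min
Outlet flows (mol/min): A 31.464, B 152.54, C 152.54
Sensible, products 25→155 °C: 6243.7 kJ/min
Q = ΔH = 20428 kJ/min = 340.46 kW
Heat supplied = 340.46 kJ/s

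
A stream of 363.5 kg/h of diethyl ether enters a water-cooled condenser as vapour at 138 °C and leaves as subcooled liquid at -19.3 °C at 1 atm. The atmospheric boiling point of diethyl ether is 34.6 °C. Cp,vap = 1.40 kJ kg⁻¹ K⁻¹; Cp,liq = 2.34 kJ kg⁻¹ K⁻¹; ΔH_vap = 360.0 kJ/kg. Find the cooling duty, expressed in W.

Q_c = 63700 W

vapour 138→34.6 °C: -144.76 kJ/kg
condensation at 34.6 °C: -360 kJ/kg
liquid 34.6→-19.3 °C: -126.13 kJ/kg
Δh = -144.76 + -360 + -126.13 = -630.89 kJ/kg
Q = ṁ·Δh = 363.5 kg/h × -630.89 kJ/kg = -229330 kJ/h
|Q| = 63.702 kW = 63702 W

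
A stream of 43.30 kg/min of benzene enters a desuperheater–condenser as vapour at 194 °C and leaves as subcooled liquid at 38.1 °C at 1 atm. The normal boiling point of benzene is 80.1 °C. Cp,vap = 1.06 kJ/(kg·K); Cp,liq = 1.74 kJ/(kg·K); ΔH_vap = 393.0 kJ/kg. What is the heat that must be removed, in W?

Q_c = 423000 W

vapour 194→80.1 °C: -120.73 kJ/kg
condensation at 80.1 °C: -393 kJ/kg
liquid 80.1→38.1 °C: -73.08 kJ/kg
Δh = -120.73 + -393 + -73.08 = -586.81 kJ/kg
Q = ṁ·Δh = 43.30 kg/min × -586.81 kJ/kg = -25409 kJ/min
|Q| = 423.48 kW = 423480 W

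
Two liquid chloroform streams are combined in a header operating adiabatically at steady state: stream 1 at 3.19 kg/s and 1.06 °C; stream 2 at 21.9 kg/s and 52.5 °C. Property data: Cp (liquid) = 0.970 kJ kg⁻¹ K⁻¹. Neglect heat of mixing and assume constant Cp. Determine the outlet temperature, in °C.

No heat crosses the boundary, so H_out = H_in.
T_out = Σ ṁᵢCp,ᵢTᵢ / Σ ṁᵢCp,ᵢ
      = 1118.5 / 24.337 = 45.96 °C

T_out = 46.0 °C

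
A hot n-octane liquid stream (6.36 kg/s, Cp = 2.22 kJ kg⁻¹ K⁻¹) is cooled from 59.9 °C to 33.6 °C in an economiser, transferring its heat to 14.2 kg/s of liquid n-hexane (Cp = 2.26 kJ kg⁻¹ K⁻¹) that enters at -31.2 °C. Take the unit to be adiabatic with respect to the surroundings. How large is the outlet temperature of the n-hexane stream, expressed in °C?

Heat released by hot stream: Q = 6.36 × 2.22 × (59.9 − 33.6) = 371.33 kJ/s
Energy balance on cold side (adiabatic exchanger): Q = ṁ_c·Cp_c·(T_c,out − T_c,in)
T_c,out = -31.2 + 371.33/(14.2 × 2.26) = -19.629 °C

T_c,out = -19.6 °C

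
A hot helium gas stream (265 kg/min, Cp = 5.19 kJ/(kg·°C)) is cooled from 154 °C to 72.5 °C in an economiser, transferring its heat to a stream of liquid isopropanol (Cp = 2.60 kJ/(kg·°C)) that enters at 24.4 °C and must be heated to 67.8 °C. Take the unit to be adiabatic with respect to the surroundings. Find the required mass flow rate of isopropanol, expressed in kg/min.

ṁ_c = 993 kg/min

Heat released by hot stream: Q = 265 × 5.19 × (154 − 72.5) = 112090 kJ/min
Energy balance on cold side (adiabatic exchanger): Q = ṁ_c·Cp_c·(T_c,out − T_c,in)
ṁ_c = 112090 / [2.60 × (67.8 − 24.4)] = 993.36 kg/min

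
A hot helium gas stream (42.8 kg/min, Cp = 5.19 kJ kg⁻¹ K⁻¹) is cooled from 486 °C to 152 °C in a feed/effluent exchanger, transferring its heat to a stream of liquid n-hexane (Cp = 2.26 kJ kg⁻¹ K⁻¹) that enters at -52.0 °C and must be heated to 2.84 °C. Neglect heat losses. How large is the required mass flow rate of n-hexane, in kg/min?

Heat released by hot stream: Q = 42.8 × 5.19 × (486 − 152) = 74192 kJ/min
Energy balance on cold side (adiabatic exchanger): Q = ṁ_c·Cp_c·(T_c,out − T_c,in)
ṁ_c = 74192 / [2.26 × (2.84 − -52.0)] = 598.62 kg/min

ṁ_c = 599 kg/min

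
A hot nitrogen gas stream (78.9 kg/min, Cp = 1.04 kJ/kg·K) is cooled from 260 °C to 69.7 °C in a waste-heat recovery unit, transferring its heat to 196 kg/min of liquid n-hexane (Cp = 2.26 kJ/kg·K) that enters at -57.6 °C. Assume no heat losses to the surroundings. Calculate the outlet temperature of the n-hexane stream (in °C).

Heat released by hot stream: Q = 78.9 × 1.04 × (260 − 69.7) = 15615 kJ/min
Energy balance on cold side (adiabatic exchanger): Q = ṁ_c·Cp_c·(T_c,out − T_c,in)
T_c,out = -57.6 + 15615/(196 × 2.26) = -22.348 °C

T_c,out = -22.3 °C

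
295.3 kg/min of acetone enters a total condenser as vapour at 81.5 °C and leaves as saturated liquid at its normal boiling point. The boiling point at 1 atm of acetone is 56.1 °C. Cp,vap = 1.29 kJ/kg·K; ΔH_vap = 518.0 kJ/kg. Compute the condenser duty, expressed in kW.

Q_c = 2710 kW

vapour 81.5→56.1 °C: -32.766 kJ/kg
condensation at 56.1 °C: -518 kJ/kg
Δh = -32.766 + -518 = -550.77 kJ/kg
Q = ṁ·Δh = 295.3 kg/min × -550.77 kJ/kg = -162640 kJ/min
|Q| = 2710.7 kW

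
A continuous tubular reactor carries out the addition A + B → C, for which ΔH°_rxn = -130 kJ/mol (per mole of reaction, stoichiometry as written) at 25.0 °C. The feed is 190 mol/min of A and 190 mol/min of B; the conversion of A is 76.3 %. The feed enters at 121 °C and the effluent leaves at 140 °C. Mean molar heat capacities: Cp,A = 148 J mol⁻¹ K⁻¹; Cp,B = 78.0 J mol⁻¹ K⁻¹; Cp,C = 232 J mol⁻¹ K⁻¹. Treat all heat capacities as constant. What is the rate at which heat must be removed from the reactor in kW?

Q_out = 299 kW

Extent of reaction ξ = 0.763 × 190 = 144.97 mol/min
Reaction term: ξ·ΔH°_rxn = 144.97 × -130 = -18846 kJ/min
Sensible, feed 121→25 °C: -4122.2 kJ/min
Outlet flows (mol/min): A 45.03, B 45.03, C 144.97
Sensible, products 25→140 °C: 5038.1 kJ/min
Q = ΔH = -17930 kJ/min = -298.84 kW
Heat removed = 298.84 kW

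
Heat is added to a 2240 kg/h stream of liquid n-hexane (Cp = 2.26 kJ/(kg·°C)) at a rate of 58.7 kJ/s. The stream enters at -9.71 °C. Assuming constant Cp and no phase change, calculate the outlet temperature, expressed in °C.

Q = 58.7 kJ/s = 211320 kJ/h
ΔT = Q/(ṁ·Cp) = 211320/(2240×2.26) = 41.743 K
T_out = -9.71 + 41.743 = 32.033 °C

T_out = 32.0 °C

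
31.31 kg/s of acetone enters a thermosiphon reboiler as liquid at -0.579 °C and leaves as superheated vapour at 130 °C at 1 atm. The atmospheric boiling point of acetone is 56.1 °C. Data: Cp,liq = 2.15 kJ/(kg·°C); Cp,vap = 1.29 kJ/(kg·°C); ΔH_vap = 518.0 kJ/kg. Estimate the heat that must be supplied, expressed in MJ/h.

Q = 82900 MJ/h

liquid -0.579→56.1 °C: 121.86 kJ/kg
vaporisation at 56.1 °C: 518 kJ/kg
vapour 56.1→130 °C: 95.331 kJ/kg
Δh = 121.86 + 518 + 95.331 = 735.19 kJ/kg
Q = ṁ·Δh = 31.31 kg/s × 735.19 kJ/kg = 23019 kJ/s
|Q| = 23019 kW = 82868 MJ/h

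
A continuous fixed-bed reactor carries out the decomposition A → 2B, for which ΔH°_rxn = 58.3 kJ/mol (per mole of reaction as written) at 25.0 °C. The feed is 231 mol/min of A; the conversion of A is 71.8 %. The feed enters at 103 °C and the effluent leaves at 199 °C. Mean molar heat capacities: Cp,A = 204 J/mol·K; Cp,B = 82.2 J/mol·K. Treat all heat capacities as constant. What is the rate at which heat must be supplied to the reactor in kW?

Q_in = 218 kW

Extent of reaction ξ = 0.718 × 231 = 165.86 mol/min
Reaction term: ξ·ΔH°_rxn = 165.86 × 58.3 = 9669.5 kJ/min
Sensible, feed 103→25 °C: -3675.7 kJ/min
Outlet flows (mol/min): A 65.142, B 331.72
Sensible, products 25→199 °C: 7056.7 kJ/min
Q = ΔH = 13051 kJ/min = 217.51 kW
Heat supplied = 217.51 kW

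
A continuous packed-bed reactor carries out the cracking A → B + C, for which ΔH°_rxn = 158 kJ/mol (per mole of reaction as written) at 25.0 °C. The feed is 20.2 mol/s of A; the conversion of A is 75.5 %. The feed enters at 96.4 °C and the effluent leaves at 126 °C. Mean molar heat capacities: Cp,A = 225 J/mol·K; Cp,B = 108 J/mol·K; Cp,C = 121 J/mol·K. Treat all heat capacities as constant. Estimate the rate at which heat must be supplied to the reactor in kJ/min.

Extent of reaction ξ = 0.755 × 20.2 = 15.251 mol/s
Reaction term: ξ·ΔH°_rxn = 15.251 × 158 = 2409.7 kJ/s
Sensible, feed 96.4→25 °C: -324.51 kJ/s
Outlet flows (mol/s): A 4.949, B 15.251, C 15.251
Sensible, products 25→126 °C: 465.21 kJ/s
Q = ΔH = 2550.4 kJ/s = 2550.4 kW
Heat supplied = 153020 kJ/min

Q_in = 153000 kJ/min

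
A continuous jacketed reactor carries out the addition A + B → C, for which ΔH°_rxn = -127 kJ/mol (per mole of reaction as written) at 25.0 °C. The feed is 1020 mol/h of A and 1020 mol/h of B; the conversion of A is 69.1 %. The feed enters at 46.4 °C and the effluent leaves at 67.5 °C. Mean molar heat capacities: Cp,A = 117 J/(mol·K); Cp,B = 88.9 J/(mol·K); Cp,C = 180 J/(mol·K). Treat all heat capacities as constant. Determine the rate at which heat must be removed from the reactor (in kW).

Q_out = 23.8 kW

Extent of reaction ξ = 0.691 × 1020 = 704.82 mol/h
Reaction term: ξ·ΔH°_rxn = 704.82 × -127 = -89512 kJ/h
Sensible, feed 46.4→25 °C: -4494.4 kJ/h
Outlet flows (mol/h): A 315.18, B 315.18, C 704.82
Sensible, products 25→67.5 °C: 8149.9 kJ/h
Q = ΔH = -85857 kJ/h = -23.849 kW
Heat removed = 23.849 kW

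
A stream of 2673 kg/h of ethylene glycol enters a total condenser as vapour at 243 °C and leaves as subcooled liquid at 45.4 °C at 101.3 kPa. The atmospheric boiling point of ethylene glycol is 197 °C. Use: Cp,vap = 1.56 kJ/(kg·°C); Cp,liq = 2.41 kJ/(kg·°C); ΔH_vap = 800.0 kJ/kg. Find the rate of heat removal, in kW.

vapour 243→197 °C: -71.76 kJ/kg
condensation at 197 °C: -800 kJ/kg
liquid 197→45.4 °C: -365.36 kJ/kg
Δh = -71.76 + -800 + -365.36 = -1237.1 kJ/kg
Q = ṁ·Δh = 2673 kg/h × -1237.1 kJ/kg = -3.3068e+06 kJ/h
|Q| = 918.56 kW

Q_c = 919 kW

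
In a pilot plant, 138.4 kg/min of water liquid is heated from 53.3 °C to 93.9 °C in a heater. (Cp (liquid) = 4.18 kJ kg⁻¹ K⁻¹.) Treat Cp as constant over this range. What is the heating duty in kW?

Q = ṁ·Cp·ΔT = 138.4 × 4.18 × (93.9 − 53.3) = 23488 kJ/min
Converting: 23488 / 60 s = 391.46 kW

Q = 391 kW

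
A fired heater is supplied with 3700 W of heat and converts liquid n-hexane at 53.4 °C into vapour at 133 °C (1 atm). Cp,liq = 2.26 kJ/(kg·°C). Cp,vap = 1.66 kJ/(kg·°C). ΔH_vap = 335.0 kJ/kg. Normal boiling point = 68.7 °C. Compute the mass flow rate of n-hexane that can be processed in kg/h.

ṁ = 28.0 kg/h

Δh = 2.26×(68.7−53.4) + 335.0 + 1.66×(133−68.7) = 476.32 kJ/kg
Q = 3700 W = 3.7 kJ/s = 13320 kJ/h
ṁ = Q/Δh = 13320 / 476.32 = 27.965 kg/h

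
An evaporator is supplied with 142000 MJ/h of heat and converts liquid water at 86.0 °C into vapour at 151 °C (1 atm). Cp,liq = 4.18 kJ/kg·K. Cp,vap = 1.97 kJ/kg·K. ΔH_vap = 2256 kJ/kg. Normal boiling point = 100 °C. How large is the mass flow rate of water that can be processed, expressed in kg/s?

Δh = 4.18×(100−86.0) + 2256 + 1.97×(151−100) = 2415 kJ/kg
Q = 142000 MJ/h = 39444 kJ/s = 39444 kJ/s
ṁ = Q/Δh = 39444 / 2415 = 16.333 kg/s

ṁ = 16.3 kg/s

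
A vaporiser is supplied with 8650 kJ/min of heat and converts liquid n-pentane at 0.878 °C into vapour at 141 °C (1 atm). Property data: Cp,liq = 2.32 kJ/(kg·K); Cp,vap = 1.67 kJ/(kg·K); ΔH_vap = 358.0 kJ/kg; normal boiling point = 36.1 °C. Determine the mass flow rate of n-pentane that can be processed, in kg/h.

Δh = 2.32×(36.1−0.878) + 358.0 + 1.67×(141−36.1) = 614.9 kJ/kg
Q = 8650 kJ/min = 144.17 kJ/s = 519000 kJ/h
ṁ = Q/Δh = 519000 / 614.9 = 844.04 kg/h

ṁ = 844 kg/h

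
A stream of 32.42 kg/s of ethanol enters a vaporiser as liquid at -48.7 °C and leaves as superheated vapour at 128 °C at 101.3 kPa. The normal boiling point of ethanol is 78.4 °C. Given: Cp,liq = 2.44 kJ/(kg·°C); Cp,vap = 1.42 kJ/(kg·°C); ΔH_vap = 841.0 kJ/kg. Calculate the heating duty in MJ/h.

Q = 143000 MJ/h

liquid -48.7→78.4 °C: 310.12 kJ/kg
vaporisation at 78.4 °C: 841 kJ/kg
vapour 78.4→128 °C: 70.432 kJ/kg
Δh = 310.12 + 841 + 70.432 = 1221.6 kJ/kg
Q = ṁ·Δh = 32.42 kg/s × 1221.6 kJ/kg = 39603 kJ/s
|Q| = 39603 kW = 142570 MJ/h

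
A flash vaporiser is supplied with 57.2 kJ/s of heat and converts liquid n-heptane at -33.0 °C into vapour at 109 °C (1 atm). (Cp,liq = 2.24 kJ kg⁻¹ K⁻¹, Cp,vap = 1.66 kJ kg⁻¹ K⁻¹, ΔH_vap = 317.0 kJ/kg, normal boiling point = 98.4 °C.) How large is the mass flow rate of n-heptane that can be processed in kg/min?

ṁ = 5.46 kg/min

Δh = 2.24×(98.4−-33.0) + 317.0 + 1.66×(109−98.4) = 628.93 kJ/kg
Q = 57.2 kJ/s = 57.2 kJ/s = 3432 kJ/min
ṁ = Q/Δh = 3432 / 628.93 = 5.4569 kg/min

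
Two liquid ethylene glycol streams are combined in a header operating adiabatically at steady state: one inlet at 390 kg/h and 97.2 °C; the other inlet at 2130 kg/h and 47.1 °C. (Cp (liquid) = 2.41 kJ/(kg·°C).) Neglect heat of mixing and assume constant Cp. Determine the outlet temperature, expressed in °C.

T_out = 54.9 °C

Energy balance with Q = 0: Σ ṁᵢCp,ᵢ(T_out − Tᵢ) = 0
T_out = Σ ṁᵢCp,ᵢTᵢ / Σ ṁᵢCp,ᵢ
      = 333140 / 6073.2 = 54.854 °C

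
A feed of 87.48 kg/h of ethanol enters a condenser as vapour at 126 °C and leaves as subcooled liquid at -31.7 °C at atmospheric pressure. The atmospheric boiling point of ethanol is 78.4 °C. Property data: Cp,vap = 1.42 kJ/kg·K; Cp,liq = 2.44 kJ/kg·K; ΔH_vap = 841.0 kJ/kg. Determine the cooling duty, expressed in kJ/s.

vapour 126→78.4 °C: -67.592 kJ/kg
condensation at 78.4 °C: -841 kJ/kg
liquid 78.4→-31.7 °C: -268.64 kJ/kg
Δh = -67.592 + -841 + -268.64 = -1177.2 kJ/kg
Q = ṁ·Δh = 87.48 kg/h × -1177.2 kJ/kg = -102980 kJ/h
|Q| = 28.607 kW

Q_c = 28.6 kJ/s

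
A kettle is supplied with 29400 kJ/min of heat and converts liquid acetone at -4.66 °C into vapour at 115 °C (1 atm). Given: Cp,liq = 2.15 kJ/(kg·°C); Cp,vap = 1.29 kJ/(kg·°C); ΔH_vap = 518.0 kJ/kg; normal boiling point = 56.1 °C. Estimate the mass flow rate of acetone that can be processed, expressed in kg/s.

ṁ = 0.676 kg/s

Δh = 2.15×(56.1−-4.66) + 518.0 + 1.29×(115−56.1) = 724.62 kJ/kg
Q = 29400 kJ/min = 490 kJ/s = 490 kJ/s
ṁ = Q/Δh = 490 / 724.62 = 0.67622 kg/s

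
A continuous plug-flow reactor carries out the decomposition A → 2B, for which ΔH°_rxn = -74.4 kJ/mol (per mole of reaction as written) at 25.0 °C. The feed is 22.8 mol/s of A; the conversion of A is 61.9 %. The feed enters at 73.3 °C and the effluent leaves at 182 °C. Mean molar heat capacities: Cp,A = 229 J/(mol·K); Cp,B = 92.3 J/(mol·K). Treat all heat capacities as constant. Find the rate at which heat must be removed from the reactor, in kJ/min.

Extent of reaction ξ = 0.619 × 22.8 = 14.113 mol/s
Reaction term: ξ·ΔH°_rxn = 14.113 × -74.4 = -1050 kJ/s
Sensible, feed 73.3→25 °C: -252.18 kJ/s
Outlet flows (mol/s): A 8.6868, B 28.226
Sensible, products 25→182 °C: 721.35 kJ/s
Q = ΔH = -580.86 kJ/s = -580.86 kW
Heat removed = 34851 kJ/min

Q_out = 34900 kJ/min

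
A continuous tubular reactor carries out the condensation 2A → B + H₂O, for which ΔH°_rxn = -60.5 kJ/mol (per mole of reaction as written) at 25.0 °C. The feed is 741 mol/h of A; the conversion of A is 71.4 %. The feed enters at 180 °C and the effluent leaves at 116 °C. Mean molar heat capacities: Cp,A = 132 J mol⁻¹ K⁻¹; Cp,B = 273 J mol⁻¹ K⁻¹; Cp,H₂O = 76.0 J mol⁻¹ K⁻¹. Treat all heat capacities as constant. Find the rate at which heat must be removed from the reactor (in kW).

Extent of reaction ξ = 0.714 × 741 / 2 = 264.54 mol/h
Reaction term: ξ·ΔH°_rxn = 264.54 × -60.5 = -16004 kJ/h
Sensible, feed 180→25 °C: -15161 kJ/h
Outlet flows (mol/h): A 211.93, B 264.54, H₂O 264.54
Sensible, products 25→116 °C: 10947 kJ/h
Q = ΔH = -20218 kJ/h = -5.6162 kW
Heat removed = 5.6162 kW

Q_out = 5.62 kW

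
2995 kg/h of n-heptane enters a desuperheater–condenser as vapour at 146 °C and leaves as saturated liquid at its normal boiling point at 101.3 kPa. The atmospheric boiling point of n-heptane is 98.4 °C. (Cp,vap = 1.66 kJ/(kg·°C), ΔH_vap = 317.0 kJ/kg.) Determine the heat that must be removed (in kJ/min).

vapour 146→98.4 °C: -79.016 kJ/kg
condensation at 98.4 °C: -317 kJ/kg
Δh = -79.016 + -317 = -396.02 kJ/kg
Q = ṁ·Δh = 2995 kg/h × -396.02 kJ/kg = -1.1861e+06 kJ/h
|Q| = 329.46 kW = 19768 kJ/min

Q_c = 19800 kJ/min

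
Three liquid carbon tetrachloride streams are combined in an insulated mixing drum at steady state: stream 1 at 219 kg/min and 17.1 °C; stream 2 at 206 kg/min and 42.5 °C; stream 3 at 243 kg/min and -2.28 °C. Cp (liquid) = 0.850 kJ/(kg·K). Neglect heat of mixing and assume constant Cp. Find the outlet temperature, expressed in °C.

Energy balance with Q = 0: Σ ṁᵢCp,ᵢ(T_out − Tᵢ) = 0
Σ ṁᵢCp,ᵢTᵢ = 219×0.850×17.1 + 206×0.850×42.5 + 243×0.850×-2.28 = 10154
Σ ṁᵢCp,ᵢ = 219×0.850 + 206×0.850 + 243×0.850 = 567.8
T_out = 10154 / 567.8 = 17.883 °C

T_out = 17.9 °C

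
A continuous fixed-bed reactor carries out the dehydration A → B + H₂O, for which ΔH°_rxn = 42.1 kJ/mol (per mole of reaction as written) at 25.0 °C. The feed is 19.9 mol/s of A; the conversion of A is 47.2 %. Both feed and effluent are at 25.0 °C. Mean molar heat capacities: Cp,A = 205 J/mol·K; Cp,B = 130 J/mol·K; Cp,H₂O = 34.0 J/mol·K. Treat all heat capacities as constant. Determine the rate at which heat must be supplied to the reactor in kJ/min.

Q_in = 23700 kJ/min

Extent of reaction ξ = 0.472 × 19.9 = 9.3928 mol/s
Reaction term: ξ·ΔH°_rxn = 9.3928 × 42.1 = 395.44 kJ/s
Q = ΔH = 395.44 kJ/s = 395.44 kW
Heat supplied = 23726 kJ/min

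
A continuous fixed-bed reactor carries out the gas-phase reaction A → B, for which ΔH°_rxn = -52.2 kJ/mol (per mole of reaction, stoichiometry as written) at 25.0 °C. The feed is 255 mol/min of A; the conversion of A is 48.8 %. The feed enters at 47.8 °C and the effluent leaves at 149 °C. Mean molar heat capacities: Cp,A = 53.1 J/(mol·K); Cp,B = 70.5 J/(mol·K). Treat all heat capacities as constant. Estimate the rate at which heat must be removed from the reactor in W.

Extent of reaction ξ = 0.488 × 255 = 124.44 mol/min
Reaction term: ξ·ΔH°_rxn = 124.44 × -52.2 = -6495.8 kJ/min
Sensible, feed 47.8→25 °C: -308.72 kJ/min
Outlet flows (mol/min): A 130.56, B 124.44
Sensible, products 25→149 °C: 1947.5 kJ/min
Q = ΔH = -4857 kJ/min = -80.95 kW
Heat removed = 80950 W

Q_out = 80900 W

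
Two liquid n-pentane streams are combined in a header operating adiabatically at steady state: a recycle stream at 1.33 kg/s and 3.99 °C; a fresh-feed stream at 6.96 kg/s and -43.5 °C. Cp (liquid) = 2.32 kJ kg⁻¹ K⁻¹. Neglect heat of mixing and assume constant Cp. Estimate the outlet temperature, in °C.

Adiabatic, steady state ⇒ Σ ṁᵢCp,ᵢ(T_out − Tᵢ) = 0
Σ ṁᵢCp,ᵢTᵢ = 1.33×2.32×3.99 + 6.96×2.32×-43.5 = -690.09
Σ ṁᵢCp,ᵢ = 1.33×2.32 + 6.96×2.32 = 19.233
T_out = -690.09 / 19.233 = -35.881 °C

T_out = -35.9 °C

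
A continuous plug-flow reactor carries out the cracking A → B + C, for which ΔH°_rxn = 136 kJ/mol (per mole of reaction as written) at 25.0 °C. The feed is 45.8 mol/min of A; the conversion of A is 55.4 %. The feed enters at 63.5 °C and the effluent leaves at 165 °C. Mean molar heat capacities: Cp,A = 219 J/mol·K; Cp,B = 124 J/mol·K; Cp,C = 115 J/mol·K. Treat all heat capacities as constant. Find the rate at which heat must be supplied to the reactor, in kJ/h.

Q_in = 272000 kJ/h

Extent of reaction ξ = 0.554 × 45.8 = 25.373 mol/min
Reaction term: ξ·ΔH°_rxn = 25.373 × 136 = 3450.8 kJ/min
Sensible, feed 63.5→25 °C: -386.16 kJ/min
Outlet flows (mol/min): A 20.427, B 25.373, C 25.373
Sensible, products 25→165 °C: 1475.3 kJ/min
Q = ΔH = 4539.9 kJ/min = 75.664 kW
Heat supplied = 272390 kJ/h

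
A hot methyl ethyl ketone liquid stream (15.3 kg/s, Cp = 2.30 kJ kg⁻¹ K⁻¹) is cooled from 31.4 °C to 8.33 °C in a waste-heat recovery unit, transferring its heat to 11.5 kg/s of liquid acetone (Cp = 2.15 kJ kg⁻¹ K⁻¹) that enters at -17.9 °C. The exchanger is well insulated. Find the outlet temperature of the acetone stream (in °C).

Heat released by hot stream: Q = 15.3 × 2.30 × (31.4 − 8.33) = 811.83 kJ/s
Energy balance on cold side (adiabatic exchanger): Q = ṁ_c·Cp_c·(T_c,out − T_c,in)
T_c,out = -17.9 + 811.83/(11.5 × 2.15) = 14.935 °C

T_c,out = 14.9 °C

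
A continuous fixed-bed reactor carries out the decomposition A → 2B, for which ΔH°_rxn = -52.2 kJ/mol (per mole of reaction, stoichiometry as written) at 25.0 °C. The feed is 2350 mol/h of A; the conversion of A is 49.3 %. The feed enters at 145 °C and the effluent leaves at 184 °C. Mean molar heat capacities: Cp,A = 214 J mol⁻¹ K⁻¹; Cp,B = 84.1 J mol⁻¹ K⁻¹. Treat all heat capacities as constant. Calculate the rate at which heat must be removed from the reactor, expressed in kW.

Q_out = 13.7 kW

Extent of reaction ξ = 0.493 × 2350 = 1158.5 mol/h
Reaction term: ξ·ΔH°_rxn = 1158.5 × -52.2 = -60476 kJ/h
Sensible, feed 145→25 °C: -60348 kJ/h
Outlet flows (mol/h): A 1191.5, B 2317.1
Sensible, products 25→184 °C: 71524 kJ/h
Q = ΔH = -49300 kJ/h = -13.694 kW
Heat removed = 13.694 kW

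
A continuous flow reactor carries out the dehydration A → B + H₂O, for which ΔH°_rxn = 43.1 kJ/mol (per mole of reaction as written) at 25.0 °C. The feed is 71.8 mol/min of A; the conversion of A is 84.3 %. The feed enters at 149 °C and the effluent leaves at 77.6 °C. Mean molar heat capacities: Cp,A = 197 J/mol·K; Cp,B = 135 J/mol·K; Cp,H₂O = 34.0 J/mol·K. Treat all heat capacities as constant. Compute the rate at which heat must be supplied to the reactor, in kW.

Extent of reaction ξ = 0.843 × 71.8 = 60.527 mol/min
Reaction term: ξ·ΔH°_rxn = 60.527 × 43.1 = 2608.7 kJ/min
Sensible, feed 149→25 °C: -1753.9 kJ/min
Outlet flows (mol/min): A 11.273, B 60.527, H₂O 60.527
Sensible, products 25→77.6 °C: 654.86 kJ/min
Q = ΔH = 1509.7 kJ/min = 25.161 kW
Heat supplied = 25.161 kW

Q_in = 25.2 kW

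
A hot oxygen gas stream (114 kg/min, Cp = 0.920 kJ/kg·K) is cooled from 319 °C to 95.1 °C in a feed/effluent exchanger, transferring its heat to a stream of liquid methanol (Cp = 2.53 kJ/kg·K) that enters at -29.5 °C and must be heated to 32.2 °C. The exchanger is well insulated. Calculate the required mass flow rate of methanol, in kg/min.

ṁ_c = 150 kg/min

Heat released by hot stream: Q = 114 × 0.920 × (319 − 95.1) = 23483 kJ/min
Energy balance on cold side (adiabatic exchanger): Q = ṁ_c·Cp_c·(T_c,out − T_c,in)
ṁ_c = 23483 / [2.53 × (32.2 − -29.5)] = 150.43 kg/min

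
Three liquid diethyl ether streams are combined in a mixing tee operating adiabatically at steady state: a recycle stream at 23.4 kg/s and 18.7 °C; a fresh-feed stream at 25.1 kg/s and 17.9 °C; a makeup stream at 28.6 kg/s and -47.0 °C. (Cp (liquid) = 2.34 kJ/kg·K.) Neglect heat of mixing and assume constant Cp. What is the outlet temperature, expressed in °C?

T_out = -5.93 °C

Energy balance with Q = 0: Σ ṁᵢCp,ᵢ(T_out − Tᵢ) = 0
T_out = Σ ṁᵢCp,ᵢTᵢ / Σ ṁᵢCp,ᵢ
      = -1070.2 / 180.41 = -5.9316 °C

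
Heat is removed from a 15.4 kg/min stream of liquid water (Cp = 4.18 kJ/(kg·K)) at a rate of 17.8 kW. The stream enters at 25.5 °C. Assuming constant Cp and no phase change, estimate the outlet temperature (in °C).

T_out = 8.91 °C

Q = 17.8 kW = 1068 kJ/min
ΔT = Q/(ṁ·Cp) = 1068/(15.4×4.18) = 16.591 K
T_out = 25.5 − 16.591 = 8.9089 °C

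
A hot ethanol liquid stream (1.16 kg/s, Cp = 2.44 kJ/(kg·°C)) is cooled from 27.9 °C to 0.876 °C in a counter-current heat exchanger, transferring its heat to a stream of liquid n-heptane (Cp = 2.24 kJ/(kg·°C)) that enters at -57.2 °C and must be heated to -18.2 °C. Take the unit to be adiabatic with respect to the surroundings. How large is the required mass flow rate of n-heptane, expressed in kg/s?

Heat released by hot stream: Q = 1.16 × 2.44 × (27.9 − 0.876) = 76.489 kJ/s
Energy balance on cold side (adiabatic exchanger): Q = ṁ_c·Cp_c·(T_c,out − T_c,in)
ṁ_c = 76.489 / [2.24 × (-18.2 − -57.2)] = 0.87556 kg/s

ṁ_c = 0.876 kg/s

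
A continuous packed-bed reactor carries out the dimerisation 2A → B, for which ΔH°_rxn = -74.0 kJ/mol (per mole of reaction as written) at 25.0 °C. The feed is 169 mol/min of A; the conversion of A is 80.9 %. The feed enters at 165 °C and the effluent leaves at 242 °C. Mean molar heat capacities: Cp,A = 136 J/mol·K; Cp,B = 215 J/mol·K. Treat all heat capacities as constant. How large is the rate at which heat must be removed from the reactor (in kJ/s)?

Q_out = 68.9 kJ/s

Extent of reaction ξ = 0.809 × 169 / 2 = 68.361 mol/min
Reaction term: ξ·ΔH°_rxn = 68.361 × -74.0 = -5058.7 kJ/min
Sensible, feed 165→25 °C: -3217.8 kJ/min
Outlet flows (mol/min): A 32.279, B 68.361
Sensible, products 25→242 °C: 4142 kJ/min
Q = ΔH = -4134.5 kJ/min = -68.908 kW
Heat removed = 68.908 kJ/s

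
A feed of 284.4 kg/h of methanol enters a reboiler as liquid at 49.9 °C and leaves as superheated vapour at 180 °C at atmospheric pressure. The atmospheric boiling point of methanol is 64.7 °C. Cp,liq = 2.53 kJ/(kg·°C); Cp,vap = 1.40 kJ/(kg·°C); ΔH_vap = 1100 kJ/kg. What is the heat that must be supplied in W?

liquid 49.9→64.7 °C: 37.444 kJ/kg
vaporisation at 64.7 °C: 1100 kJ/kg
vapour 64.7→180 °C: 161.42 kJ/kg
Δh = 37.444 + 1100 + 161.42 = 1298.9 kJ/kg
Q = ṁ·Δh = 284.4 kg/h × 1298.9 kJ/kg = 369400 kJ/h
|Q| = 102.61 kW = 102610 W

Q = 103000 W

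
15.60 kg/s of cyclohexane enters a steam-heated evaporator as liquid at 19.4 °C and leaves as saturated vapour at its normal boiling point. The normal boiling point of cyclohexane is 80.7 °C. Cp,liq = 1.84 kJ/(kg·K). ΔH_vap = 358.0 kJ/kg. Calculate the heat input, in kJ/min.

liquid 19.4→80.7 °C: 112.79 kJ/kg
vaporisation at 80.7 °C: 358 kJ/kg
Δh = 112.79 + 358 = 470.79 kJ/kg
Q = ṁ·Δh = 15.60 kg/s × 470.79 kJ/kg = 7344.4 kJ/s
|Q| = 7344.4 kW = 440660 kJ/min

Q = 441000 kJ/min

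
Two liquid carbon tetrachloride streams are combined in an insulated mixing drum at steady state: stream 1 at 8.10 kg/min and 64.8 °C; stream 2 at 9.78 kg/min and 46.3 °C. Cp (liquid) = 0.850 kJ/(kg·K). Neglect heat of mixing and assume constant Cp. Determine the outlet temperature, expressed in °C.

Energy balance with Q = 0: Σ ṁᵢCp,ᵢ(T_out − Tᵢ) = 0
T_out = Σ ṁᵢCp,ᵢTᵢ / Σ ṁᵢCp,ᵢ
      = 831.04 / 15.198 = 54.681 °C

T_out = 54.7 °C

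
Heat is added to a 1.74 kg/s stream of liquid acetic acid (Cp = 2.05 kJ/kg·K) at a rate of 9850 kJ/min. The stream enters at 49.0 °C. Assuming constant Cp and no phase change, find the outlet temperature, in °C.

T_out = 95.0 °C

Q = 9850 kJ/min = 164.17 kJ/s
ΔT = Q/(ṁ·Cp) = 164.17/(1.74×2.05) = 46.024 K
T_out = 49.0 + 46.024 = 95.024 °C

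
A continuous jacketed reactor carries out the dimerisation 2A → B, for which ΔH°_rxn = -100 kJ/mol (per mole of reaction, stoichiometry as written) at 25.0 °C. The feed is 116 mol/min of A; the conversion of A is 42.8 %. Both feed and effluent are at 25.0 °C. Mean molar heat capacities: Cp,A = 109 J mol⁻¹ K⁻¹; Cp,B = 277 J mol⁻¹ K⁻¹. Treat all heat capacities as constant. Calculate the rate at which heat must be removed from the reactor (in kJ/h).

Q_out = 149000 kJ/h

Extent of reaction ξ = 0.428 × 116 / 2 = 24.824 mol/min
Reaction term: ξ·ΔH°_rxn = 24.824 × -100 = -2482.4 kJ/min
Q = ΔH = -2482.4 kJ/min = -41.373 kW
Heat removed = 148940 kJ/h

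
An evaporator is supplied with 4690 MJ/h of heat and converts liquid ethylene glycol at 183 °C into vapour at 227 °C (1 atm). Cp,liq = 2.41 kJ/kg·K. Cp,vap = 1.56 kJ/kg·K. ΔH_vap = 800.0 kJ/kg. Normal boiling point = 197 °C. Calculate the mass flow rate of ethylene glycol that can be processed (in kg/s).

ṁ = 1.48 kg/s

Δh = 2.41×(197−183) + 800.0 + 1.56×(227−197) = 880.54 kJ/kg
Q = 4690 MJ/h = 1302.8 kJ/s = 1302.8 kJ/s
ṁ = Q/Δh = 1302.8 / 880.54 = 1.4795 kg/s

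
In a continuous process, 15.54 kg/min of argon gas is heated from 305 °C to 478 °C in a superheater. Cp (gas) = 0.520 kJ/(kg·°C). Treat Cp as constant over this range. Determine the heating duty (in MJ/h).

Q = 83.9 MJ/h

Q = ṁ·Cp·ΔT = 15.54 × 0.520 × (478 − 305) = 1398 kJ/min
Converting: 1398 / 60 s = 23.3 kW
Heating duty = 83.879 MJ/h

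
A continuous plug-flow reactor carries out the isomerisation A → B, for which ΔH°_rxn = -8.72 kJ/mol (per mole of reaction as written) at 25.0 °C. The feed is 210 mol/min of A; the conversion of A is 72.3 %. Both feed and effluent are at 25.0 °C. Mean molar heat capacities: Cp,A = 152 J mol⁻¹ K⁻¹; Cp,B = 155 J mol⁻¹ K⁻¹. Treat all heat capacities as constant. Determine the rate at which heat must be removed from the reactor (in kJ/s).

Q_out = 22.1 kJ/s

Extent of reaction ξ = 0.723 × 210 = 151.83 mol/min
Reaction term: ξ·ΔH°_rxn = 151.83 × -8.72 = -1324 kJ/min
Q = ΔH = -1324 kJ/min = -22.066 kW
Heat removed = 22.066 kJ/s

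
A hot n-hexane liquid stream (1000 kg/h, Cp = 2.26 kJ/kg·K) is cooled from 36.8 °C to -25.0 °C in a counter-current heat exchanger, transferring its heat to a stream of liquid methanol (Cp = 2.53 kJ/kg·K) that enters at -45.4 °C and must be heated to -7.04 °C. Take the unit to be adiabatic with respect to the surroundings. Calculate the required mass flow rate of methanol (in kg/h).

ṁ_c = 1440 kg/h

Heat released by hot stream: Q = 1000 × 2.26 × (36.8 − -25.0) = 139670 kJ/h
Energy balance on cold side (adiabatic exchanger): Q = ṁ_c·Cp_c·(T_c,out − T_c,in)
ṁ_c = 139670 / [2.53 × (-7.04 − -45.4)] = 1439.1 kg/h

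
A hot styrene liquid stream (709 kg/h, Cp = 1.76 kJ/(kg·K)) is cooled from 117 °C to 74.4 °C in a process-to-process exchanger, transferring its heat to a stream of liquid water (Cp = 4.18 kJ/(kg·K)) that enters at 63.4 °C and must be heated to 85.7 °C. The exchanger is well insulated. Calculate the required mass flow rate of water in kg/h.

Heat released by hot stream: Q = 709 × 1.76 × (117 − 74.4) = 53158 kJ/h
Energy balance on cold side (adiabatic exchanger): Q = ṁ_c·Cp_c·(T_c,out − T_c,in)
ṁ_c = 53158 / [4.18 × (85.7 − 63.4)] = 570.28 kg/h

ṁ_c = 570 kg/h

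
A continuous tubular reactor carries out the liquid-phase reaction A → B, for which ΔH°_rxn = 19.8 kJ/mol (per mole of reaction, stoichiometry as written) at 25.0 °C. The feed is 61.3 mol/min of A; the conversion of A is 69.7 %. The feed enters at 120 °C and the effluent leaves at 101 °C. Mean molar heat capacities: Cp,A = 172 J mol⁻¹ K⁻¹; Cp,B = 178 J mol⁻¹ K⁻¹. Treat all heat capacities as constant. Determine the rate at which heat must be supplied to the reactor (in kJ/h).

Q_in = 39900 kJ/h

Extent of reaction ξ = 0.697 × 61.3 = 42.726 mol/min
Reaction term: ξ·ΔH°_rxn = 42.726 × 19.8 = 845.98 kJ/min
Sensible, feed 120→25 °C: -1001.6 kJ/min
Outlet flows (mol/min): A 18.574, B 42.726
Sensible, products 25→101 °C: 820.8 kJ/min
Q = ΔH = 665.13 kJ/min = 11.086 kW
Heat supplied = 39908 kJ/h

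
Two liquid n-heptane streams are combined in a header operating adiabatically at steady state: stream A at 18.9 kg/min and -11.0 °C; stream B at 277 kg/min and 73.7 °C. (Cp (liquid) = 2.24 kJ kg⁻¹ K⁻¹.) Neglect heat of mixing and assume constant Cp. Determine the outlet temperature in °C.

Adiabatic, steady state ⇒ Σ ṁᵢCp,ᵢ(T_out − Tᵢ) = 0
Σ ṁᵢCp,ᵢTᵢ = 18.9×2.24×-11.0 + 277×2.24×73.7 = 45264
Σ ṁᵢCp,ᵢ = 18.9×2.24 + 277×2.24 = 662.82
T_out = 45264 / 662.82 = 68.29 °C

T_out = 68.3 °C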